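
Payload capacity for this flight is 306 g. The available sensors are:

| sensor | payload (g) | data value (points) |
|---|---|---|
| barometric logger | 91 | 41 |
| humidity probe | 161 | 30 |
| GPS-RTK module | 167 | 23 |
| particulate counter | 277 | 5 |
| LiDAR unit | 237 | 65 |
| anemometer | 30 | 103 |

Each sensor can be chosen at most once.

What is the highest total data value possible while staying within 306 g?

The ratio ordering already packs tightly: barometric logger + humidity probe + anemometer, 282 g, 174.
An exhaustive check of the 64 subsets confirms 174.

174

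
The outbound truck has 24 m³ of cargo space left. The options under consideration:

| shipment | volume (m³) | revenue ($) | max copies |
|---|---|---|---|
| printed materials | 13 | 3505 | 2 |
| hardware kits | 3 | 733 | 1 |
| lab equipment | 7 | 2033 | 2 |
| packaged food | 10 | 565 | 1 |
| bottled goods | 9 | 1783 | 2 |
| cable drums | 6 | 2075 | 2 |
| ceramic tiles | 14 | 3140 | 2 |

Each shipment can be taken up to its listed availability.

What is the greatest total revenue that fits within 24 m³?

By revenue per m³: cable drums 345.83, lab equipment 290.43, printed materials 269.62, hardware kits 244.33 lead.
The ratio ordering already packs tightly: hardware kits + lab equipment + 2×cable drums, 22 m³, 6916.
No other feasible combination exceeds 6916.

6916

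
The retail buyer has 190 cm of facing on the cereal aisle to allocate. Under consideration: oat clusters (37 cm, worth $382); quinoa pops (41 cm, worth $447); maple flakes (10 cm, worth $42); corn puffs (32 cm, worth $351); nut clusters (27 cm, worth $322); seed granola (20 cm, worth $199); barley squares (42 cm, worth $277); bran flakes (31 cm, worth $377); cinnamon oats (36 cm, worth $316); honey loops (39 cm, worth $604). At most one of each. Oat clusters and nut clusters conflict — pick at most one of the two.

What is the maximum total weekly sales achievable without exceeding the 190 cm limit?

2300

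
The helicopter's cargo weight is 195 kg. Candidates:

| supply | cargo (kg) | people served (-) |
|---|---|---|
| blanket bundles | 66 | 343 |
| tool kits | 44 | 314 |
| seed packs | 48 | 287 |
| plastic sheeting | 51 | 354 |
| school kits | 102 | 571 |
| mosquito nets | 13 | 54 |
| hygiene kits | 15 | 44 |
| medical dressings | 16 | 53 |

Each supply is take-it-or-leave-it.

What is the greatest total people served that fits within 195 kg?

1172

The ratio heuristic lands on tool kits + seed packs + plastic sheeting + mosquito nets + hygiene kits + medical dressings (1106) but leaves 8 kg idle.
But tool kits + seed packs + school kits fits in 194 kg and reaches 1172.
An exhaustive check of the 256 subsets confirms 1172.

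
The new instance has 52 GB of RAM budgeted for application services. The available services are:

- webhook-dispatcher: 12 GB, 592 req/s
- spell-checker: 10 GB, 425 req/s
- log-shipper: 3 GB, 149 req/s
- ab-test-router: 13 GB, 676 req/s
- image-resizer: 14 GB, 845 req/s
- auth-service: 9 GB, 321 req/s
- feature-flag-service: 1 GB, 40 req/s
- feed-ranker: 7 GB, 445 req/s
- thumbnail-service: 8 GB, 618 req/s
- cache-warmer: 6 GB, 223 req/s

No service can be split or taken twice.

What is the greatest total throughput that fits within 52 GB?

3009

A density-first pass picks log-shipper + ab-test-router + image-resizer + feature-flag-service + feed-ranker + thumbnail-service + cache-warmer — 2996 at 52 GB.
Replace log-shipper and feature-flag-service and cache-warmer with spell-checker: the trade gains 13 net, giving 3009 at 52 GB.
The closest alternative, log-shipper + ab-test-router + image-resizer + feature-flag-service + feed-ranker + thumbnail-service + cache-warmer, reaches only 2996.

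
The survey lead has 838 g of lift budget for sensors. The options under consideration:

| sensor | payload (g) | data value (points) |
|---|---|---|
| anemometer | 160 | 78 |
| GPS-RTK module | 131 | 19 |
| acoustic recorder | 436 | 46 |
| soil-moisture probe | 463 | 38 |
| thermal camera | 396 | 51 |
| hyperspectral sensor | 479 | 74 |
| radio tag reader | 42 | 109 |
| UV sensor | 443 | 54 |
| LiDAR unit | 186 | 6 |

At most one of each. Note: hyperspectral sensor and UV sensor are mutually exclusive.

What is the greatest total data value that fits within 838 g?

280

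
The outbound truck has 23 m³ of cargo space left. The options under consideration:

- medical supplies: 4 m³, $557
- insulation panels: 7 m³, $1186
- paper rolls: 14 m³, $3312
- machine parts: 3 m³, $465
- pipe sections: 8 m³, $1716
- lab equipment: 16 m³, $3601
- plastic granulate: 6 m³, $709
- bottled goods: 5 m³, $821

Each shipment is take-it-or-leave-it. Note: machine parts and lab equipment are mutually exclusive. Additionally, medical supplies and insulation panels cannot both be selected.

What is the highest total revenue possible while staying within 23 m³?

Taking paper rolls + pipe sections: 22 m³ used, 5028 in revenue.

5028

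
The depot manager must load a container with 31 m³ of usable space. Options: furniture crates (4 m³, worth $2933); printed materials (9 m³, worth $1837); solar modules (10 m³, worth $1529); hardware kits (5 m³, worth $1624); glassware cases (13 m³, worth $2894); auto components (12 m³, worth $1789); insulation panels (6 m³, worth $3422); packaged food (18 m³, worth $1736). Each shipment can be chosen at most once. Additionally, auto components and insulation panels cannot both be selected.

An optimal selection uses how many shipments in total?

Optimal total is 10873.
One optimal bundle: furniture crates + hardware kits + glassware cases + insulation panels (28 m³).
Any selection reaching 10873 contains exactly 4 shipments.

4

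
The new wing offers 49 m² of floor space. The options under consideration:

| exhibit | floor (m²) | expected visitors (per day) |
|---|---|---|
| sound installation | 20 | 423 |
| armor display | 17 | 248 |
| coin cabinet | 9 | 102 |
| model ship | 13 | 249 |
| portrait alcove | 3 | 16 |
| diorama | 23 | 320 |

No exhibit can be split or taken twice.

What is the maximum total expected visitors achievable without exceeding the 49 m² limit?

790

Density check — sound installation 21.15, model ship 19.15, armor display 14.59 are the best per m².
The ratio ordering already packs tightly: sound installation + coin cabinet + model ship + portrait alcove, 45 m², 790.
The closest alternative, sound installation + armor display + coin cabinet + portrait alcove, reaches only 789.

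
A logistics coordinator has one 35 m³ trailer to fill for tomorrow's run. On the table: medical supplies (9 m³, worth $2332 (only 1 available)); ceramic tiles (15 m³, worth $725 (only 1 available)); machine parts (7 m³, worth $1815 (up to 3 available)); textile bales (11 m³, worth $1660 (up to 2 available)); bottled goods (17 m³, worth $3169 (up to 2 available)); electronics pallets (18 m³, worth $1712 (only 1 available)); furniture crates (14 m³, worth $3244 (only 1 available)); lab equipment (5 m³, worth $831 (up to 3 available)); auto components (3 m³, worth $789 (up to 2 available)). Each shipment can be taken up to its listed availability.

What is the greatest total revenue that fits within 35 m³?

A density-first pass picks 3×machine parts + lab equipment + 2×auto components — 7854 at 32 m³.
Replace lab equipment and 2×auto components with furniture crates: the trade gains 835 net, giving 8689 at 35 m³.
That's the maximum — no swap from here does better than 8689.

8689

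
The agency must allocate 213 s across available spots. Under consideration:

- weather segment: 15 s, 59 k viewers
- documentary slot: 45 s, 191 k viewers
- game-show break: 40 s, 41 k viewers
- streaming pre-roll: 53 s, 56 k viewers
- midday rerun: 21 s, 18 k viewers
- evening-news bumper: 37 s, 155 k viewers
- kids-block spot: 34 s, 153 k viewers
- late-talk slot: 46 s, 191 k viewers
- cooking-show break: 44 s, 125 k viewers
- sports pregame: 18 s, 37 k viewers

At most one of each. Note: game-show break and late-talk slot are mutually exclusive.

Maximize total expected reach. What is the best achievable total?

The ratio heuristic lands on weather segment + documentary slot + evening-news bumper + kids-block spot + late-talk slot + sports pregame (786) but leaves 18 s idle.
The 33 s tied up in weather segment and sports pregame is better spent on cooking-show break — total rises to 815 (206 s).
The spare 7 s is too small for any remaining spot, and no feasible exchange beats 815.

815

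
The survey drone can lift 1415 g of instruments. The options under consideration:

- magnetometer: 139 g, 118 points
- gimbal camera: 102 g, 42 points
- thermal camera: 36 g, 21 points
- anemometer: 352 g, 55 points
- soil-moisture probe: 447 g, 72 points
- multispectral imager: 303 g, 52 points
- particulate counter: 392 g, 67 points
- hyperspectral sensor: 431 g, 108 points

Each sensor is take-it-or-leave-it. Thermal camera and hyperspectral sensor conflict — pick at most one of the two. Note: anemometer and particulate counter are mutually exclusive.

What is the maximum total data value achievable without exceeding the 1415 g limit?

387

Magnetometer + gimbal camera + multispectral imager + particulate counter + hyperspectral sensor uses 1367 of the 1415 g and totals 387.
The closest alternative, magnetometer + gimbal camera + anemometer + multispectral imager + hyperspectral sensor, reaches only 375.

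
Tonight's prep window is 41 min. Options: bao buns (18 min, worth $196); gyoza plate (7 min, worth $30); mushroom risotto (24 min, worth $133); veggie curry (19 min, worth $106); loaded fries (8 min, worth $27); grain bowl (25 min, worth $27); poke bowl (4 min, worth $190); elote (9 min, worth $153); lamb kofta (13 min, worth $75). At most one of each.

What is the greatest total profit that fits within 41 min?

Best packing: bao buns + gyoza plate + poke bowl + elote — 38 min, 569 total.

569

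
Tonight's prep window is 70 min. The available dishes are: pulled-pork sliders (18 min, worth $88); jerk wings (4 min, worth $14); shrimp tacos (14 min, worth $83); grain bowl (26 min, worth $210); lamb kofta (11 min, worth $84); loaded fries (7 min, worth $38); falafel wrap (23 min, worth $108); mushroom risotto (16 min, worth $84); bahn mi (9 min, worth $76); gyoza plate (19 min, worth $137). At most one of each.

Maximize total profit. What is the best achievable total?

Best packing: jerk wings + grain bowl + lamb kofta + bahn mi + gyoza plate — 69 min, 521 total.
Runner-up shrimp tacos + grain bowl + lamb kofta + gyoza plate tops out at 514.

521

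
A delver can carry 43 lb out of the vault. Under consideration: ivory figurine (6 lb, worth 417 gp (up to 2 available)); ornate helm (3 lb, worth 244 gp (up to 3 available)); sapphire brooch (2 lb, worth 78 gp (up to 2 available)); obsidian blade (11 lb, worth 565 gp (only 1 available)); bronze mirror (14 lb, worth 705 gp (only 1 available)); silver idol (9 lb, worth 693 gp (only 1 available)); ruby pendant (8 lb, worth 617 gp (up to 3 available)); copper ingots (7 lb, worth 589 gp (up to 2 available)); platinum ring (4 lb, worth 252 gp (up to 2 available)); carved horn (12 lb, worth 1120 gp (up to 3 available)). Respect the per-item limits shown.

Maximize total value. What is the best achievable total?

The ratio ordering already packs tightly: copper ingots + 3×carved horn, 43 lb, 3949.
Every other selection either busts 43 lb or exceeds an availability limit or fails to beat 3949.

3949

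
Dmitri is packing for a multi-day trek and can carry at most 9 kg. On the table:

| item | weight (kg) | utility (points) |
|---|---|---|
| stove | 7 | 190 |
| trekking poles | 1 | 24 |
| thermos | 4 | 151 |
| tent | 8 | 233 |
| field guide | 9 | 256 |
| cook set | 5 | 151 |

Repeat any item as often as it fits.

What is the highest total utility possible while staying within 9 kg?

326

Ranking by ratio (utility/kg): thermos 37.75, cook set 30.20, tent 29.12.
Best packing: trekking poles + 2×thermos — 9 kg, 326 total.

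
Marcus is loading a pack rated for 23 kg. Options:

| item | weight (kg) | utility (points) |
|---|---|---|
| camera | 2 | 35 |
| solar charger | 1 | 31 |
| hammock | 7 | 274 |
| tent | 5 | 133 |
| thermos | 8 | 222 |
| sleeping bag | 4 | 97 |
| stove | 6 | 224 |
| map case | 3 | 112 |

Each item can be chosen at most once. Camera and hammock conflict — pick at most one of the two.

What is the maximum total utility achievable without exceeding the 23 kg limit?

Ranking by ratio (utility/kg): hammock 39.14, stove 37.33, map case 37.33, solar charger 31.00.
The ratio ordering already packs tightly: solar charger + hammock + tent + stove + map case, 22 kg, 774.
No other feasible combination exceeds 774.

774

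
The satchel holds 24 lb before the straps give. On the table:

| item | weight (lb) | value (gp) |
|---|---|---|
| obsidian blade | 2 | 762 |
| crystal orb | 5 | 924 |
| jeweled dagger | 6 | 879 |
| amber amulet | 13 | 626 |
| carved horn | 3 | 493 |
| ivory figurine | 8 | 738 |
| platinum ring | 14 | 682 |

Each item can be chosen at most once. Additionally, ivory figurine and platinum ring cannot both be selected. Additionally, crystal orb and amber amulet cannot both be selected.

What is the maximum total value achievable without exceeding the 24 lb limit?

Best packing: obsidian blade + crystal orb + jeweled dagger + carved horn + ivory figurine — 24 lb, 3796 total.

3796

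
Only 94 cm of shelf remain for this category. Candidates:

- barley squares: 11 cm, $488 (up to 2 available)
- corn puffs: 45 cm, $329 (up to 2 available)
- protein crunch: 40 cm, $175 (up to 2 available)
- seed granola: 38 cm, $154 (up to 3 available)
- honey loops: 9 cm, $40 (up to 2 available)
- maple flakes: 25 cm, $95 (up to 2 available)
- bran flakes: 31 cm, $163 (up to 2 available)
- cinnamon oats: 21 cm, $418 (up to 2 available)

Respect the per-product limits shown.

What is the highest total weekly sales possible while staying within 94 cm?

Density check — barley squares 44.36, cinnamon oats 19.90, corn puffs 7.31 are the best per cm.
Taking the top-ratio products first gives 2×barley squares + 2×honey loops + 2×cinnamon oats for 1892 (82 cm).
The 18 cm tied up in 2×honey loops is better spent on maple flakes — total rises to 1907 (89 cm).
The spare 5 cm is too small for any remaining product, and no exchange beats 1907.

1907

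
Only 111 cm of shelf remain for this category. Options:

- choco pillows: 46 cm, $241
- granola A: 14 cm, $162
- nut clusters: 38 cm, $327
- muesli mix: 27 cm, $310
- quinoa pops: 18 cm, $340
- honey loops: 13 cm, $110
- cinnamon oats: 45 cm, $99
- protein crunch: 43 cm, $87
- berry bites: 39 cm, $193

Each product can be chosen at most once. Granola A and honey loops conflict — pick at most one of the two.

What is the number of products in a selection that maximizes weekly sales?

Optimal total is 1139.
One optimal bundle: granola A + nut clusters + muesli mix + quinoa pops (97 cm).
Any selection reaching 1139 contains exactly 4 products.

4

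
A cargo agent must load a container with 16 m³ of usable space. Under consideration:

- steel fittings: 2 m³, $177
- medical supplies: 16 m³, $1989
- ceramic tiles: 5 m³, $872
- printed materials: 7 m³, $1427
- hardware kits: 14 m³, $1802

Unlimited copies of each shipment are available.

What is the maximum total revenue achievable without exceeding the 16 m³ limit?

3031

By revenue per m³: printed materials 203.86, ceramic tiles 174.40, hardware kits 128.71 lead.
Taking steel fittings + 2×printed materials: 16 m³ used, 3031 in revenue.
Every other selection either busts 16 m³ or fails to beat 3031.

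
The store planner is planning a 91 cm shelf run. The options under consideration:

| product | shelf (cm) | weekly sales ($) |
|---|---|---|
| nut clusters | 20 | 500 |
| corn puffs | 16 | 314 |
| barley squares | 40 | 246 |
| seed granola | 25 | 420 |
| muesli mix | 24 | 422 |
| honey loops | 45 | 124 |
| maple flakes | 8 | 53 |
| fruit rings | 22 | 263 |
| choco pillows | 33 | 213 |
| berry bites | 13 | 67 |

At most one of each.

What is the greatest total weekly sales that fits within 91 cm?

1656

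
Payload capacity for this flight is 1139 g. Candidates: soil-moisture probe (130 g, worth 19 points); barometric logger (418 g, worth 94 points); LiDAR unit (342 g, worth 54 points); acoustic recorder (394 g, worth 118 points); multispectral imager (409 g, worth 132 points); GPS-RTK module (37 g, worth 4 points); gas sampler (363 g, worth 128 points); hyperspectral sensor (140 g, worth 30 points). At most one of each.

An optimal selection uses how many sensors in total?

The maximum data value within 1139 g is 314.
One optimal bundle: LiDAR unit + multispectral imager + gas sampler (1114 g).
Any selection reaching 314 contains exactly 3 sensors.

3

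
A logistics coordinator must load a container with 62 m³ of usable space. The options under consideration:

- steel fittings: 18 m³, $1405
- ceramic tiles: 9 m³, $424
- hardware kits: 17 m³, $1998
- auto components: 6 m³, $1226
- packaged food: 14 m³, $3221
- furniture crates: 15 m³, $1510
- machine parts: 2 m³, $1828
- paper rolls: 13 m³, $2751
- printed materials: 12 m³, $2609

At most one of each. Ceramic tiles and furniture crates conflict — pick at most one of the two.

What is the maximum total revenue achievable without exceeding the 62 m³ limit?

13145

The ratio ordering already packs tightly: auto components + packaged food + furniture crates + machine parts + paper rolls + printed materials, 62 m³, 13145.
Runner-up hardware kits + packaged food + machine parts + paper rolls + printed materials tops out at 12407.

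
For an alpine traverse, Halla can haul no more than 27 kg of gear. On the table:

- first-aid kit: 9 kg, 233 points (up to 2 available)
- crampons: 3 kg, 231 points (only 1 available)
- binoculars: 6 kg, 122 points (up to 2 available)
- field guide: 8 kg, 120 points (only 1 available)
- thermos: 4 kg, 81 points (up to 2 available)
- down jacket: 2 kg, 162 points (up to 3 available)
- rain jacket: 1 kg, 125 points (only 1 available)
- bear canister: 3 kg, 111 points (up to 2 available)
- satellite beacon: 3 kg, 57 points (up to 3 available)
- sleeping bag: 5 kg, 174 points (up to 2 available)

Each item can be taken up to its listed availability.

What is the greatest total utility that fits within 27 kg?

Crampons + 3×down jacket + rain jacket + 2×bear canister + 2×sleeping bag uses 26 of the 27 kg and totals 1412.
The spare 1 kg is too small for any remaining item, and no exchange beats 1412.

1412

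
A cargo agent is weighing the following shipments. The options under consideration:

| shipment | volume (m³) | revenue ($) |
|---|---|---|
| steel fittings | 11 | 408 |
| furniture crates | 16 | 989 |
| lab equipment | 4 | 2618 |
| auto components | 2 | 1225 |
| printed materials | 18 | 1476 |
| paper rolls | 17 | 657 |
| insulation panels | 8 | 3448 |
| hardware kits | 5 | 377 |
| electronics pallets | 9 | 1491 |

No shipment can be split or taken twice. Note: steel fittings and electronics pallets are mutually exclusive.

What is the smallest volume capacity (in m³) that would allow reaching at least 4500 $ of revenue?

10

Need the lightest bundle worth ≥ 4500.
Taking auto components + insulation panels gives 4673 (≥ 4500) for 10 m³.
No combination under 10 m³ hits 4500.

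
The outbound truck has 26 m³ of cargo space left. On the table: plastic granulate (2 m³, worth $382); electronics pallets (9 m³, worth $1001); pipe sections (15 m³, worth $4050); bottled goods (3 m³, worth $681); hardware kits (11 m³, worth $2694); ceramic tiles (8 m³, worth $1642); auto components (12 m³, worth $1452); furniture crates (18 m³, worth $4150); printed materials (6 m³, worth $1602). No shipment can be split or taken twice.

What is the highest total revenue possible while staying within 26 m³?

Greedy by ratio would take plastic granulate + pipe sections + bottled goods + printed materials: 26 m³ used, total 6715.
Replace plastic granulate and bottled goods and printed materials with hardware kits: the trade gains 29 net, giving 6744 at 26 m³.
That's the maximum — no swap from here does better than 6744.

6744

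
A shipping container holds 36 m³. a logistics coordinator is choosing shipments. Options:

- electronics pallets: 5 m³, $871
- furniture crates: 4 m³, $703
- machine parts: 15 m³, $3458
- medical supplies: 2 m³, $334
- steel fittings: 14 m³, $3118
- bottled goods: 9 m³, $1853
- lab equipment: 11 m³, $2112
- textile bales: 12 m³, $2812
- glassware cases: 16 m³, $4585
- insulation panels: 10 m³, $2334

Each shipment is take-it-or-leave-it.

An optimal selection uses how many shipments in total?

3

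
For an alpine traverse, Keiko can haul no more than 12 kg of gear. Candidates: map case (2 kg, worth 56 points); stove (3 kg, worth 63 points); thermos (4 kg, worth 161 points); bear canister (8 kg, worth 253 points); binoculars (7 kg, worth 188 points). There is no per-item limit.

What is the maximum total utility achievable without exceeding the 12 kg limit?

483

The ratio ordering already packs tightly: 3×thermos, 12 kg, 483.
Every other selection either busts 12 kg or fails to beat 483.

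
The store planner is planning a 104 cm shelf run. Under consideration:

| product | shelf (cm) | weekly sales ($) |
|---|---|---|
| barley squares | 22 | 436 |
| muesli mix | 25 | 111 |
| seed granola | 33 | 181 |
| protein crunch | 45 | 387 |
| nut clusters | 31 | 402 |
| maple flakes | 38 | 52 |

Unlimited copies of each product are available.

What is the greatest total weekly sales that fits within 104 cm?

4×barley squares uses 88 of the 104 cm and totals 1744.
The spare 16 cm is too small for any remaining product, and no exchange beats 1744.

1744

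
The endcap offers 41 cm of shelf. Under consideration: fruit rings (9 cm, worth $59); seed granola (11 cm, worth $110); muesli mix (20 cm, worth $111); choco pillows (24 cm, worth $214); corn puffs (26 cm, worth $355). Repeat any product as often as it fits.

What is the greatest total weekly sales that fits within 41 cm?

Taking seed granola + corn puffs: 37 cm used, 465 in weekly sales.
The spare 4 cm is too small for any remaining product, and no exchange beats 465.

465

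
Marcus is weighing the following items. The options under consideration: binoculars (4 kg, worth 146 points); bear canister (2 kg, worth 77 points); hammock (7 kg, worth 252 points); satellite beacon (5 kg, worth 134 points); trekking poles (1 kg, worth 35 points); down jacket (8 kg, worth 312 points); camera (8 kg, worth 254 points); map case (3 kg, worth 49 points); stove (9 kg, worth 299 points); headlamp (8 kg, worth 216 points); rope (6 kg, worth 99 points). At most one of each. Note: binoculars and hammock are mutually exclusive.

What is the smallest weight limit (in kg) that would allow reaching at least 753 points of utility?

Look for the lowest-weight combination reaching 753.
Taking binoculars + down jacket + stove gives 757 (≥ 753) for 21 kg.
Below 21 kg the best achievable stays under 753.

21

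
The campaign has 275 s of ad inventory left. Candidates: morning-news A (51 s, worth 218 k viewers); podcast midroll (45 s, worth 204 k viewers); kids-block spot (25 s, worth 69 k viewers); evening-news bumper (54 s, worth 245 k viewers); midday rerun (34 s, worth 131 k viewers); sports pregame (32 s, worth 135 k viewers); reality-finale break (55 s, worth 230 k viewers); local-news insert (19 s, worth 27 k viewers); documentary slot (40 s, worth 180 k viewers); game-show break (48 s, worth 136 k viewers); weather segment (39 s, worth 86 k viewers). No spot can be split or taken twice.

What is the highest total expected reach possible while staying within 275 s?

Greedy by ratio would take morning-news A + podcast midroll + evening-news bumper + midday rerun + sports pregame + local-news insert + documentary slot: 275 s used, total 1140.
Dropping local-news insert and documentary slot frees 59 s; slotting in reality-finale break (55 s) lifts the total to 1163 at 271 s.
Every other selection either busts 275 s or fails to beat 1163.

1163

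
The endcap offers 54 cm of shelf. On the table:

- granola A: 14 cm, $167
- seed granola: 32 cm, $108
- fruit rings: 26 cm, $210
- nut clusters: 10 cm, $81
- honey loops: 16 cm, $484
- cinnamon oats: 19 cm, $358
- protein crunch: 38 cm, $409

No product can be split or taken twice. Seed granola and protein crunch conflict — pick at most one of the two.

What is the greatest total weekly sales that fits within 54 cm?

Granola A + honey loops + cinnamon oats uses 49 of the 54 cm and totals 1009.
The closest alternative, nut clusters + honey loops + cinnamon oats, reaches only 923.

1009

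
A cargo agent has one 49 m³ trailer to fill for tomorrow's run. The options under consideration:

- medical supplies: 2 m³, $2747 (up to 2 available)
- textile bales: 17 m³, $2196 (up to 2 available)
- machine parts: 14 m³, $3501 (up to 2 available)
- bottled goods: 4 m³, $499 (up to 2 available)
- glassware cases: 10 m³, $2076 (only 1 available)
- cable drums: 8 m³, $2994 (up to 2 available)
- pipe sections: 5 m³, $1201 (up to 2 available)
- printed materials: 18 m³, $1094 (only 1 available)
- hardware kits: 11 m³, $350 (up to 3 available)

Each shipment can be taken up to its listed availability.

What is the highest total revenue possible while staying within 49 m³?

18484

Ranking by ratio (revenue/m³): medical supplies 1373.50, cable drums 374.25, machine parts 250.07, pipe sections 240.20.
Taking 2×medical supplies + 2×machine parts + 2×cable drums: 48 m³ used, 18484 in revenue.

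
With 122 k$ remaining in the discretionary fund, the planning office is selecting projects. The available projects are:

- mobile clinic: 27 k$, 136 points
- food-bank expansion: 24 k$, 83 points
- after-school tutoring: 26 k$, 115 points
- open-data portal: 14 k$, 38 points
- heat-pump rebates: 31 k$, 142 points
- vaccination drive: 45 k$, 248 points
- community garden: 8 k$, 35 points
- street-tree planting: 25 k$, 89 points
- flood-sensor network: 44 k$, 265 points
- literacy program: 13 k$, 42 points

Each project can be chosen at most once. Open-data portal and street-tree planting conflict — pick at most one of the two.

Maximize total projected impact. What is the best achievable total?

A density-first pass picks mobile clinic + vaccination drive + flood-sensor network — 649 at 116 k$.
Dropping mobile clinic frees 27 k$; slotting in heat-pump rebates (31 k$) lifts the total to 655 at 120 k$.
No other feasible combination exceeds 655.

655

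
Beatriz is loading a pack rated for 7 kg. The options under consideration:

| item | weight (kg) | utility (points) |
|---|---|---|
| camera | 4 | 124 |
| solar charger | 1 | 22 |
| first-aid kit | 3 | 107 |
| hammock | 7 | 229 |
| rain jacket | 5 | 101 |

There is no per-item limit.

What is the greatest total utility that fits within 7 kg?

236

By utility per kg: first-aid kit 35.67, hammock 32.71, camera 31.00 lead.
Best packing: solar charger + 2×first-aid kit — 7 kg, 236 total.
No other feasible combination exceeds 236.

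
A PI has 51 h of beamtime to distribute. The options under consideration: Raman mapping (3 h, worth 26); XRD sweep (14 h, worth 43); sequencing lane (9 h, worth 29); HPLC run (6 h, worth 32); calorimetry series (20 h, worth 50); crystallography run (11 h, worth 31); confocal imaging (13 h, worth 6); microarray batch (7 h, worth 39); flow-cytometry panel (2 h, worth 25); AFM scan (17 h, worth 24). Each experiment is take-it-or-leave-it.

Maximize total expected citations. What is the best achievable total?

203

Density check — flow-cytometry panel 12.50, Raman mapping 8.67, microarray batch 5.57, HPLC run 5.33 are the best per h.
Taking the top-ratio experiments first gives Raman mapping + XRD sweep + sequencing lane + HPLC run + microarray batch + flow-cytometry panel for 194 (41 h).
Dropping XRD sweep and sequencing lane frees 23 h; slotting in calorimetry series + crystallography run (31 h) lifts the total to 203 at 49 h.
That's the maximum — no swap from here does better than 203.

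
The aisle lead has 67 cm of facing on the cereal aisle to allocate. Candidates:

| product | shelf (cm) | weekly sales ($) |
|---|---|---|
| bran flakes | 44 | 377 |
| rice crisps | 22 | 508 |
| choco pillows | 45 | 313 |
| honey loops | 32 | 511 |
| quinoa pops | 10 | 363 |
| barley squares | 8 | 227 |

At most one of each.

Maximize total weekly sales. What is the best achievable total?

1382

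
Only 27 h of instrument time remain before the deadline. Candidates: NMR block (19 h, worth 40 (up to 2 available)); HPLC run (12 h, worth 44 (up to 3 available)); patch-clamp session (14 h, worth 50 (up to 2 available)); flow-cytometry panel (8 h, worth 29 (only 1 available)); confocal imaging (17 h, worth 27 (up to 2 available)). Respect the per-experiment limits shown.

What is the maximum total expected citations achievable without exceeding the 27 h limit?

By expected citations per h: HPLC run 3.67, flow-cytometry panel 3.62, patch-clamp session 3.57, NMR block 2.11 lead.
The ratio heuristic lands on 2×HPLC run (88) but leaves 3 h idle.
Replace HPLC run with patch-clamp session: the trade gains 6 net, giving 94 at 26 h.

94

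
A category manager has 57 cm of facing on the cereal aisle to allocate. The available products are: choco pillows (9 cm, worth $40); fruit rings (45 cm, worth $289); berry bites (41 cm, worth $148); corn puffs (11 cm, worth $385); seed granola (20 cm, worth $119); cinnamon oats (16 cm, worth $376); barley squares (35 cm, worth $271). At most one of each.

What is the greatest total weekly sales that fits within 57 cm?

Density check — corn puffs 35.00, cinnamon oats 23.50, barley squares 7.74 are the best per cm.
Best packing: choco pillows + corn puffs + seed granola + cinnamon oats — 56 cm, 920 total.
That's the maximum — no swap from here does better than 920.

920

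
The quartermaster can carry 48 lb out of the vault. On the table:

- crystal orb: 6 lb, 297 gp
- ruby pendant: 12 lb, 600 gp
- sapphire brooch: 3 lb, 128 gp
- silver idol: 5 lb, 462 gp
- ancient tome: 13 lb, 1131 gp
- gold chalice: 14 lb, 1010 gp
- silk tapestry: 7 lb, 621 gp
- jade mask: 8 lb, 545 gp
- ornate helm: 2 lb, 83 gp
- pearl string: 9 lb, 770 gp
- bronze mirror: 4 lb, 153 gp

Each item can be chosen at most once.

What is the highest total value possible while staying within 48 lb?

Taking silver idol + ancient tome + gold chalice + silk tapestry + pearl string: 48 lb used, 3994 in value.

3994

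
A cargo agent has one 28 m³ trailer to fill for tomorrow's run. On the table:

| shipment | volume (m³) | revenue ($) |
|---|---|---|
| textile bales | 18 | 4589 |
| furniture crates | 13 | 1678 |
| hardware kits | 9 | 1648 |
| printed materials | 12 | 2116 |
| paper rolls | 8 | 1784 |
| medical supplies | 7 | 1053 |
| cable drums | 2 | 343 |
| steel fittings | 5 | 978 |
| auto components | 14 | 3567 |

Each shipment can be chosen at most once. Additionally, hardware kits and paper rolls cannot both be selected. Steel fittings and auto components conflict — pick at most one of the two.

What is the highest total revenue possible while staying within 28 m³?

6716

Textile bales + paper rolls + cable drums uses 28 of the 28 m³ and totals 6716.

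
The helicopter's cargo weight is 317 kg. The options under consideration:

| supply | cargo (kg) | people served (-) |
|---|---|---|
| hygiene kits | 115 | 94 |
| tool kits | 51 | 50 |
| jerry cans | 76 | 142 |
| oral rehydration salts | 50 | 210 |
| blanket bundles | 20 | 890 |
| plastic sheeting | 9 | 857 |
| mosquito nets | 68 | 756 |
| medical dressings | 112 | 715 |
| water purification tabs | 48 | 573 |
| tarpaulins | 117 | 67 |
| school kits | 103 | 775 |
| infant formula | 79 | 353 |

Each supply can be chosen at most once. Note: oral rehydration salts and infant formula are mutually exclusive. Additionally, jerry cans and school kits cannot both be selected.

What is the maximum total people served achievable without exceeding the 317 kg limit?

By people served per kg: plastic sheeting 95.22, blanket bundles 44.50, water purification tabs 11.94 lead.
Best packing: oral rehydration salts + blanket bundles + plastic sheeting + mosquito nets + water purification tabs + school kits — 298 kg, 4061 total.
Runner-up oral rehydration salts + blanket bundles + plastic sheeting + mosquito nets + medical dressings + water purification tabs tops out at 4001.

4061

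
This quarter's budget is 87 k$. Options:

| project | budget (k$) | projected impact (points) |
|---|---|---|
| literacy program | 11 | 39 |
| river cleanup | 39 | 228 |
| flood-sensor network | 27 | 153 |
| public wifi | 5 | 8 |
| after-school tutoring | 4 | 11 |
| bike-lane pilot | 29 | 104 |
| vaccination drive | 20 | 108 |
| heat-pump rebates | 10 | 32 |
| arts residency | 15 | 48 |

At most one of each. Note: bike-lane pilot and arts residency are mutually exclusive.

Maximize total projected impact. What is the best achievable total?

489

The ratio ordering already packs tightly: river cleanup + flood-sensor network + vaccination drive, 86 k$, 489.
Every other selection either busts 87 k$ or breaks a pairing rule or fails to beat 489.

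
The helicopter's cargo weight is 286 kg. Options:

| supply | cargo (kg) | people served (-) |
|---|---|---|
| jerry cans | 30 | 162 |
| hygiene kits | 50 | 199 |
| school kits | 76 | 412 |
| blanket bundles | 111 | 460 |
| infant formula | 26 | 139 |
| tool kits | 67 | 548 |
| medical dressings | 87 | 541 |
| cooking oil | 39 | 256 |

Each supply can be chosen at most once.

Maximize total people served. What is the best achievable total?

1802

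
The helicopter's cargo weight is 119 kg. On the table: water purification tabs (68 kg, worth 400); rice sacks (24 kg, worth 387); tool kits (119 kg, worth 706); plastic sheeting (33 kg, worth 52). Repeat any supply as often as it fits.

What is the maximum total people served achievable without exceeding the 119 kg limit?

The ratio ordering already packs tightly: 4×rice sacks, 96 kg, 1548.
Every other selection either busts 119 kg or fails to beat 1548.

1548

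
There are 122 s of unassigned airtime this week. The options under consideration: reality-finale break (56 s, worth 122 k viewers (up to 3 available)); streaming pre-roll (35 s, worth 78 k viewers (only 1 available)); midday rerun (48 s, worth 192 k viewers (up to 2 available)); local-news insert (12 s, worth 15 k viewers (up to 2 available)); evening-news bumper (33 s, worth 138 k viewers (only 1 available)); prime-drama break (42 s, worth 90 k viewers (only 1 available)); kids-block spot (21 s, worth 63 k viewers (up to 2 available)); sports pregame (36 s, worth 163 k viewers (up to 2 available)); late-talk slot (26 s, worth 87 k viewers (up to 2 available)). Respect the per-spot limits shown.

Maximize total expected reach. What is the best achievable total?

518

Density check — sports pregame 4.53, evening-news bumper 4.18, midday rerun 4.00 are the best per s.
Filling by ratio: local-news insert + evening-news bumper + 2×sports pregame for 479, with 5 s left unused.
The 45 s tied up in local-news insert and evening-news bumper is better spent on midday rerun — total rises to 518 (120 s).
Every other selection either busts 122 s or exceeds an availability limit or fails to beat 518.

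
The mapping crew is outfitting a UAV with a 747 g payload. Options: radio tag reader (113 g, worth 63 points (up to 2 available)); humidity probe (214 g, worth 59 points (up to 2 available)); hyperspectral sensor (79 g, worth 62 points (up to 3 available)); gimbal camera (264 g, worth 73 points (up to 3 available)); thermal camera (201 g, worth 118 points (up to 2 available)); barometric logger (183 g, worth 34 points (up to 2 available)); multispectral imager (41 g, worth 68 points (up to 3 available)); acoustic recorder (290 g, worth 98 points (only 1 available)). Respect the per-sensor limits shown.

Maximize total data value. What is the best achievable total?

By data value per g: multispectral imager 1.66, hyperspectral sensor 0.78, thermal camera 0.59, radio tag reader 0.56 lead.
A density-first pass picks radio tag reader + 3×hyperspectral sensor + thermal camera + 3×multispectral imager — 571 at 674 g.
Replace hyperspectral sensor with radio tag reader: the trade gains 1 net, giving 572 at 708 g.
Every other selection either busts 747 g or exceeds an availability limit or fails to beat 572.

572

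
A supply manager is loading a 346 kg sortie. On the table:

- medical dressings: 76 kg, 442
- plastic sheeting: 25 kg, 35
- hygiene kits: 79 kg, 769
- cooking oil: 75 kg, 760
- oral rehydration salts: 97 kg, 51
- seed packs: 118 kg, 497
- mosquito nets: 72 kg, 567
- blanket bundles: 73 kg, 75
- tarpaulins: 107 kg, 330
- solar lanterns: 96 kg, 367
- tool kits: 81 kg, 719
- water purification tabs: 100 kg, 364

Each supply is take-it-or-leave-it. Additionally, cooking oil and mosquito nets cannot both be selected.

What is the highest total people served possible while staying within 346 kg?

By people served per kg: cooking oil 10.13, hygiene kits 9.73, tool kits 8.88 lead.
Best packing: medical dressings + plastic sheeting + hygiene kits + cooking oil + tool kits — 336 kg, 2725 total.

2725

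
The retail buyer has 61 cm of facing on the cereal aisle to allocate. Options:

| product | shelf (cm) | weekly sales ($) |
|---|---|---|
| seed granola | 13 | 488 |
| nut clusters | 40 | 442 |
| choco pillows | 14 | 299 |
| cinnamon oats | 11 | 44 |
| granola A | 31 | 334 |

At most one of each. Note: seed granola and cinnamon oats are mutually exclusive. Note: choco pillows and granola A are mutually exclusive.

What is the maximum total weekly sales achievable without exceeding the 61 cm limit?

930

Ranking by ratio (weekly sales/cm): seed granola 37.54, choco pillows 21.36, nut clusters 11.05, granola A 10.77.
Seed granola + nut clusters uses 53 of the 61 cm and totals 930.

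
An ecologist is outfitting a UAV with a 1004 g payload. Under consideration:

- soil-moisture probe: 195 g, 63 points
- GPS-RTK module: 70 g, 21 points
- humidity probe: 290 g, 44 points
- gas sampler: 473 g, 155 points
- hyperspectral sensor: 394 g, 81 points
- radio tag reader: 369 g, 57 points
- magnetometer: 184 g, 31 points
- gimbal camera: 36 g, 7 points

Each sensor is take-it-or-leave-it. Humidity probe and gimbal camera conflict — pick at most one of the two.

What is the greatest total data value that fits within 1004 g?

By data value per g: gas sampler 0.33, soil-moisture probe 0.32, GPS-RTK module 0.30 lead.
The ratio ordering already packs tightly: soil-moisture probe + GPS-RTK module + gas sampler + magnetometer + gimbal camera, 958 g, 277.

277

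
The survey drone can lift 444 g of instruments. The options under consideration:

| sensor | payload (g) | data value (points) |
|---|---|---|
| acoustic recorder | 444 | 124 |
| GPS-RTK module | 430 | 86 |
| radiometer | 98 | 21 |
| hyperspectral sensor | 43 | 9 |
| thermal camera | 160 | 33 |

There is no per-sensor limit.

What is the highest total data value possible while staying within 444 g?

124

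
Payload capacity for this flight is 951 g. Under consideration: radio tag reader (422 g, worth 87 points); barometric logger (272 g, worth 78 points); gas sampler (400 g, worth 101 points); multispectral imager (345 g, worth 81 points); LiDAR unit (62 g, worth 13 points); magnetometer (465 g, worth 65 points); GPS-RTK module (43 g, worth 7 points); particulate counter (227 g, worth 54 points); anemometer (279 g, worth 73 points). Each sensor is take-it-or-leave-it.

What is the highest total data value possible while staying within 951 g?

252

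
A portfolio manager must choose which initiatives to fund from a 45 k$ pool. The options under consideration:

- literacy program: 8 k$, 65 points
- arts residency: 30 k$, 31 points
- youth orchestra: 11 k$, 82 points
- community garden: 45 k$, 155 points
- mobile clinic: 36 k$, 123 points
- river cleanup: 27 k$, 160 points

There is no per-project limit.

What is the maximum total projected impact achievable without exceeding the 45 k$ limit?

342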